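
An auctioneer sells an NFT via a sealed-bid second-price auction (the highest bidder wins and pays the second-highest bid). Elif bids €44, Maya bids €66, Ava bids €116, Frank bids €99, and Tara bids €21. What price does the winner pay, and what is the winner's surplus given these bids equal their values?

Sorted high to low: Ava €116 > Frank €99 > Maya €66 > Elif €44 > Tara €21.
Ava is the highest bidder, so Ava wins.
Under the second-price rule, the price is the second-highest bid: €99.
Surplus = €116 − €99 = €17.

The winner pays €99 for a surplus of €17.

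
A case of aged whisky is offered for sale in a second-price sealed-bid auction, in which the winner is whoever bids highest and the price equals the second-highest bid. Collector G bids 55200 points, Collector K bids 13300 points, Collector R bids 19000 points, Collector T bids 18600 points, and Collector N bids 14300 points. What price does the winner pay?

Bids in descending order: Collector G 55200 points; Collector R 19000 points; Collector T 18600 points; Collector N 14300 points; Collector K 13300 points.
Collector G is the highest bidder, so Collector G wins.
Under the second-price rule, the price is the second-highest bid: 19000 points.

The winner pays 19000 points.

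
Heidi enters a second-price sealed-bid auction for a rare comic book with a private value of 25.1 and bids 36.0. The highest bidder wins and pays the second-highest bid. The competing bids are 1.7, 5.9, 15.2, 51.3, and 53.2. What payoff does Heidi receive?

0.0

Highest competing bid: 53.2.
Heidi's bid 36.0 is not the highest, so Heidi loses, pays nothing, and earns zero payoff.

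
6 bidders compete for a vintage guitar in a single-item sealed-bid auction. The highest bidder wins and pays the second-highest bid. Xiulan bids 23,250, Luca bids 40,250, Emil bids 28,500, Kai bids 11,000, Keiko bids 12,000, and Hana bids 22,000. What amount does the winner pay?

Ranking the bids: Luca 40,250; Emil 28,500; Xiulan 23,250; Hana 22,000; Keiko 12,000; Kai 11,000.
Luca has the highest bid, so Luca wins.
The second-highest bid is 28,500, so that is what Luca pays.

Price paid: 28,500.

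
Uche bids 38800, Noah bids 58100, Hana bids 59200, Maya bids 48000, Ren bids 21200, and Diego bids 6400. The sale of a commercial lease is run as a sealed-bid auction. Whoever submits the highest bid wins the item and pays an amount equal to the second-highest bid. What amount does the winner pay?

Ranking the bids: Hana 59200, then Noah 58100, then Maya 48000, then Uche 38800, then Ren 21200, then Diego 6400.
Hana has the highest bid, so Hana wins.
The second-highest bid is 58100, so that is what Hana pays.

The winner pays 58100.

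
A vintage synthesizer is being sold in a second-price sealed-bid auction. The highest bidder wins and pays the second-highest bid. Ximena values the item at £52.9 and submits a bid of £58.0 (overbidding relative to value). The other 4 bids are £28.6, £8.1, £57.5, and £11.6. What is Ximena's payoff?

Highest competing bid: £57.5.
Ximena's bid £58.0 is the highest overall, so Ximena wins and pays the second-highest bid, £57.5.
Payoff = value − price = £52.9 − £57.5 = -£4.6.
Overbidding won the item at a price above value — truthful bidding would have avoided this loss.

Payoff = -£4.6.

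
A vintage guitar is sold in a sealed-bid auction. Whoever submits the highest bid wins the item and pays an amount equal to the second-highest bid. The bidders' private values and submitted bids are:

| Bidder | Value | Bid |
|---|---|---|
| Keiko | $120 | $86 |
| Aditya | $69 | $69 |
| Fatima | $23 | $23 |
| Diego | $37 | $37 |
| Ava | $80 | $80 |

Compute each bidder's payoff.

Ordered from highest: Keiko $86; Ava $80; Aditya $69; Diego $37; Fatima $23.
Keiko has the top bid and wins; the price is the second-highest bid, $80.
Keiko's payoff = $120 − $80 = $40. All other bidders lose, so their payoff is 0.

Keiko $40, Aditya $0, Fatima $0, Diego $0, Ava $0.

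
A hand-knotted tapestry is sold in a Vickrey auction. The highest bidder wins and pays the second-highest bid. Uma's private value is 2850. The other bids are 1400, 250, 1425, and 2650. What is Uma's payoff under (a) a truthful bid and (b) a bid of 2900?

The highest competing bid is 2650.
Bidding truthfully at 2850: Uma has the top bid, wins, and pays the second-highest bid 2650. Payoff = 2850 − 2650 = 200.
Bidding 2900: Uma has the top bid, wins, and pays the second-highest bid 2650. Payoff = 2850 − 2650 = 200.

Truthful: 200; alternative: 200.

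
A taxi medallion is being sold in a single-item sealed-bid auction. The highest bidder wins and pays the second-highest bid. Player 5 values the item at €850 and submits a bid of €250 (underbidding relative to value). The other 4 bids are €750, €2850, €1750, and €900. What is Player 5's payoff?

Highest competing bid: €2850.
Player 5's bid €250 is not the highest, so Player 5 loses, pays nothing, and earns zero payoff.

The bidder's payoff: €0.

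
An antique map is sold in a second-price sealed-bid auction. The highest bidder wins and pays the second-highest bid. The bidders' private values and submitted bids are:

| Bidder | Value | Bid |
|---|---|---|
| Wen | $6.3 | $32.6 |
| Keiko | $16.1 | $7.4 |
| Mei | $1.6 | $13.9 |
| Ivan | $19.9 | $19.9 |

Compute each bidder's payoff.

Wen -$13.6, Keiko $0.0, Mei $0.0, Ivan $0.0.

Ordered from highest: Wen $32.6 > Ivan $19.9 > Mei $13.9 > Keiko $7.4.
Wen has the top bid and wins; the price is the second-highest bid, $19.9.
Wen's payoff = $6.3 − $19.9 = -$13.6. All other bidders lose, so their payoff is 0.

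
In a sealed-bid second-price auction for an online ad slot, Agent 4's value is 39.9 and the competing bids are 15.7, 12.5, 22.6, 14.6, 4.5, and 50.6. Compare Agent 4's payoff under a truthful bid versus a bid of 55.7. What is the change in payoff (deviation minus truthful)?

Payoff change: -10.7.

The highest competing bid is 50.6.
Bidding truthfully at 39.9: the top bid is 50.6 (a rival), so Agent 4 loses. Payoff = 0.0.
Bidding 55.7: Agent 4 has the top bid, wins, and pays the second-highest bid 50.6. Payoff = 39.9 − 50.6 = -10.7.
Change = -10.7 − 0.0 = -10.7.
This is the dominant-strategy logic: truthful bidding weakly beats any alternative.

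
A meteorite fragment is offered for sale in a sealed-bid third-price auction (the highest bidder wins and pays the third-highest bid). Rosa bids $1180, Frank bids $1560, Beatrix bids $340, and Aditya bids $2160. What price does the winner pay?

Ranking the bids: Aditya $2160, then Frank $1560, then Rosa $1180, then Beatrix $340.
Aditya is the highest bidder, so Aditya wins.
Under the third-price rule, the price is the third-highest bid: $1180.

$1180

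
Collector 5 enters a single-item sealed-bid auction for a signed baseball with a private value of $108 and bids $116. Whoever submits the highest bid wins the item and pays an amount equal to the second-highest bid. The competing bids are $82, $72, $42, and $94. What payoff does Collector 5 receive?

Highest competing bid: $94.
Collector 5's bid $116 is the highest overall, so Collector 5 wins and pays the second-highest bid, $94.
Payoff = value − price = $108 − $94 = $14.

The bidder's payoff: $14.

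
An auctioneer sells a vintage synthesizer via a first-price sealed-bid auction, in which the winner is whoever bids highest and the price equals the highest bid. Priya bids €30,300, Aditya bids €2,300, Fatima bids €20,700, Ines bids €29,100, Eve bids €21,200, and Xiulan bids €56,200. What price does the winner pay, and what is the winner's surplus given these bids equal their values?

Bids in descending order: Xiulan €56,200 > Priya €30,300 > Ines €29,100 > Eve €21,200 > Fatima €20,700 > Aditya €2,300.
Xiulan is the highest bidder, so Xiulan wins.
Under the first-price rule, the price is the highest bid: €56,200.
Surplus = €56,200 − €56,200 = €0.

Price €56,200; surplus €0.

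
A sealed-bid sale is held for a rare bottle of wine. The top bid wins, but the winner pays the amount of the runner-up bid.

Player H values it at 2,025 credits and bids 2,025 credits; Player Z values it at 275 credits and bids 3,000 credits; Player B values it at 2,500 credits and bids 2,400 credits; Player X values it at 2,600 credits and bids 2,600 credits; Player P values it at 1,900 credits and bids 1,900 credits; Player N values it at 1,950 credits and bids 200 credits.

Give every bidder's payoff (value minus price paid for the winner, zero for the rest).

Payoffs: Player H 0 credits, Player Z -2,325 credits, Player B 0 credits, Player X 0 credits, Player P 0 credits, Player N 0 credits.

Sorted high to low: Player Z 3,000 credits > Player X 2,600 credits > Player B 2,400 credits > Player H 2,025 credits > Player P 1,900 credits > Player N 200 credits.
Player Z has the top bid and wins; the price is the second-highest bid, 2,600 credits.
Player Z's payoff = 275 credits − 2,600 credits = -2,325 credits. All other bidders lose, so their payoff is 0.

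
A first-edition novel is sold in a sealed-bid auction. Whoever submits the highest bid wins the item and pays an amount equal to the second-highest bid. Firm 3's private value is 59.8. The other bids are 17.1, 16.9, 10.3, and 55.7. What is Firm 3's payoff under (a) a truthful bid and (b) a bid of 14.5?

(a) 4.1  (b) 0.0

The highest competing bid is 55.7.
Bidding truthfully at 59.8: Firm 3 has the top bid, wins, and pays the second-highest bid 55.7. Payoff = 59.8 − 55.7 = 4.1.
Bidding 14.5: the top bid is 55.7 (a rival), so Firm 3 loses. Payoff = 0.0.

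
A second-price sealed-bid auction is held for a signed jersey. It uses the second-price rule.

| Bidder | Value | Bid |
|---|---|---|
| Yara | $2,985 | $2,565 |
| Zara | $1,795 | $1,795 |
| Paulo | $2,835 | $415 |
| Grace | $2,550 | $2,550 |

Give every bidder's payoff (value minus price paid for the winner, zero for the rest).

Yara $435, Zara $0, Paulo $0, Grace $0.

Bids in descending order: Yara $2,565, then Grace $2,550, then Zara $1,795, then Paulo $415.
Yara has the top bid and wins; the price is the second-highest bid, $2,550.
Yara's payoff = $2,985 − $2,550 = $435. All other bidders lose, so their payoff is 0.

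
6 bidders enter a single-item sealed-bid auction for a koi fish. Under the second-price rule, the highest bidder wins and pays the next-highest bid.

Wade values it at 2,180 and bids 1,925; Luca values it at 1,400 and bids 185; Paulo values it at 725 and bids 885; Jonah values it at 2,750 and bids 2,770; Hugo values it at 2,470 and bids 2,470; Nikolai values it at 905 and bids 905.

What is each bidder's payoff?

Sorted high to low: Jonah 2,770 > Hugo 2,470 > Wade 1,925 > Nikolai 905 > Paulo 885 > Luca 185.
Jonah has the top bid and wins; the price is the second-highest bid, 2,470.
Jonah's payoff = 2,750 − 2,470 = 280. All other bidders lose, so their payoff is 0.

Payoffs: Wade 0, Luca 0, Paulo 0, Jonah 280, Hugo 0, Nikolai 0.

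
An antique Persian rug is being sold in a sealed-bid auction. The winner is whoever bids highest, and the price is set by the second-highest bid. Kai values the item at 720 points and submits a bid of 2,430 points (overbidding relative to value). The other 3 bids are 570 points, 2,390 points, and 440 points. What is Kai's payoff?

-1,670 points

Highest competing bid: 2,390 points.
Kai's bid 2,430 points is the highest overall, so Kai wins and pays the second-highest bid, 2,390 points.
Payoff = value − price = 720 points − 2,390 points = -1,670 points.
Overbidding won the item at a price above value — truthful bidding would have avoided this loss.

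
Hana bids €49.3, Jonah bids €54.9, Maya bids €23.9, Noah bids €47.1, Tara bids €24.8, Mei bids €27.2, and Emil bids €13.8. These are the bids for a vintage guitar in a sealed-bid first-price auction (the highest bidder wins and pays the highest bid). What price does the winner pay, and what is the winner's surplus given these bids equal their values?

Price €54.9; surplus €0.0.

Sorted high to low: Jonah €54.9 > Hana €49.3 > Noah €47.1 > Mei €27.2 > Tara €24.8 > Maya €23.9 > Emil €13.8.
Jonah is the highest bidder, so Jonah wins.
Under the first-price rule, the price is the highest bid: €54.9.
Surplus = €54.9 − €54.9 = €0.0.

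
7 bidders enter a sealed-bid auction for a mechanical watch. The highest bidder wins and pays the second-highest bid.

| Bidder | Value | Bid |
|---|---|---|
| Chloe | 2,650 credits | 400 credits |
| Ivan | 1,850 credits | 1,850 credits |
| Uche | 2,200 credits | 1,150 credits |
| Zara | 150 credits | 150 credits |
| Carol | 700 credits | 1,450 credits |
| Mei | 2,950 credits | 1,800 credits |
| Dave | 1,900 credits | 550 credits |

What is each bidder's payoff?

Payoffs: Chloe 0 credits, Ivan 50 credits, Uche 0 credits, Zara 0 credits, Carol 0 credits, Mei 0 credits, Dave 0 credits.

Ranking the bids: Ivan 1,850 credits > Mei 1,800 credits > Carol 1,450 credits > Uche 1,150 credits > Dave 550 credits > Chloe 400 credits > Zara 150 credits.
Ivan has the top bid and wins; the price is the second-highest bid, 1,800 credits.
Ivan's payoff = 1,850 credits − 1,800 credits = 50 credits. All other bidders lose, so their payoff is 0.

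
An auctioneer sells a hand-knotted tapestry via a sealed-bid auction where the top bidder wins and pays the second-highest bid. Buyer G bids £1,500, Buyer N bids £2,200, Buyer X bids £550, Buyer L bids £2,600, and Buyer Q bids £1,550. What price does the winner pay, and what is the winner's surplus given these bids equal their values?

Price £2,200; surplus £400.

Ranking the bids: Buyer L £2,600; Buyer N £2,200; Buyer Q £1,550; Buyer G £1,500; Buyer X £550.
Buyer L is the highest bidder, so Buyer L wins.
Under the second-price rule, the price is the second-highest bid: £2,200.
Surplus = £2,600 − £2,200 = £400.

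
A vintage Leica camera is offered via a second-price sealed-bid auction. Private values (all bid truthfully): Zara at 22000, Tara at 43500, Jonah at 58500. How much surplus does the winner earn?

Surplus = 15000.

Sorted high to low: Jonah 58500, then Tara 43500, then Zara 22000.
Jonah wins with the top bid and pays the second-highest, 43500.
Surplus = 58500 − 43500 = 15000.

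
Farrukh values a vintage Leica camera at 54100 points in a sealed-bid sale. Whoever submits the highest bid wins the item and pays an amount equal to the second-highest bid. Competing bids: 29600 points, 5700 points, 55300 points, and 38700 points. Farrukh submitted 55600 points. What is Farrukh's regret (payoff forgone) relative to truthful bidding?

Payoff forgone: 1200 points.

The highest competing bid is 55300 points.
Bidding truthfully at 54100 points: the top bid is 55300 points (a rival), so Farrukh loses. Payoff = 0 points.
Bidding 55600 points: Farrukh has the top bid, wins, and pays the second-highest bid 55300 points. Payoff = 54100 points − 55300 points = -1200 points.
Regret = truthful payoff − actual payoff = 0 points − -1200 points = 1200 points.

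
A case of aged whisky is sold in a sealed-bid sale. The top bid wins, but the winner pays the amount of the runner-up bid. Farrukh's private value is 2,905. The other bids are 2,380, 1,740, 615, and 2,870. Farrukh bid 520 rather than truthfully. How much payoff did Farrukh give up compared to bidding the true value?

The highest competing bid is 2,870.
Bidding truthfully at 2,905: Farrukh has the top bid, wins, and pays the second-highest bid 2,870. Payoff = 2,905 − 2,870 = 35.
Bidding 520: the top bid is 2,870 (a rival), so Farrukh loses. Payoff = 0.
Regret = truthful payoff − actual payoff = 35 − 0 = 35.

35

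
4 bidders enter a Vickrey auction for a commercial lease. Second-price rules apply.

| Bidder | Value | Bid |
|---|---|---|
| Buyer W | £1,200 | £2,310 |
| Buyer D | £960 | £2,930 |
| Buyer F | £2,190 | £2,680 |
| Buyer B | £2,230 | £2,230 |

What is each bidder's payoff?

Sorted high to low: Buyer D £2,930 > Buyer F £2,680 > Buyer W £2,310 > Buyer B £2,230.
Buyer D has the top bid and wins; the price is the second-highest bid, £2,680.
Buyer D's payoff = £960 − £2,680 = -£1,720. All other bidders lose, so their payoff is 0.

Buyer W £0, Buyer D -£1,720, Buyer F £0, Buyer B £0.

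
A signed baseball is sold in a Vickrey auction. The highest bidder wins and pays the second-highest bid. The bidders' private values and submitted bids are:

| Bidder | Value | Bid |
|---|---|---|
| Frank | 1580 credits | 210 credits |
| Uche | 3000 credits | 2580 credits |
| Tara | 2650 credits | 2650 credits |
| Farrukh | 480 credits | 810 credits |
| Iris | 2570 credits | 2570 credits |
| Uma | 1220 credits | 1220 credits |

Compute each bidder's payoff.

Sorted high to low: Tara 2650 credits > Uche 2580 credits > Iris 2570 credits > Uma 1220 credits > Farrukh 810 credits > Frank 210 credits.
Tara has the top bid and wins; the price is the second-highest bid, 2580 credits.
Tara's payoff = 2650 credits − 2580 credits = 70 credits. All other bidders lose, so their payoff is 0.

Payoffs: Frank 0 credits, Uche 0 credits, Tara 70 credits, Farrukh 0 credits, Iris 0 credits, Uma 0 credits.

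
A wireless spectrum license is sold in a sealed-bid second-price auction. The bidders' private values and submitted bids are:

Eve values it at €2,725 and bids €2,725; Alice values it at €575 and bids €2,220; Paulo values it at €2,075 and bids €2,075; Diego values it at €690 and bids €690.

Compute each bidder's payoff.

Ordered from highest: Eve €2,725, then Alice €2,220, then Paulo €2,075, then Diego €690.
Eve has the top bid and wins; the price is the second-highest bid, €2,220.
Eve's payoff = €2,725 − €2,220 = €505. All other bidders lose, so their payoff is 0.

Eve €505, Alice €0, Paulo €0, Diego €0.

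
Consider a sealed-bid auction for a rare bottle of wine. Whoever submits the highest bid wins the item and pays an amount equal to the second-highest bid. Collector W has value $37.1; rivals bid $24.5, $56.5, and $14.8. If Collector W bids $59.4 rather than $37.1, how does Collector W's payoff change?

Payoff change: -$19.4.

The highest competing bid is $56.5.
Bidding truthfully at $37.1: the top bid is $56.5 (a rival), so Collector W loses. Payoff = $0.0.
Bidding $59.4: Collector W has the top bid, wins, and pays the second-highest bid $56.5. Payoff = $37.1 − $56.5 = -$19.4.
Change = -$19.4 − $0.0 = -$19.4.
Deviating from a truthful bid can only lose payoff in a second-price auction — never gain.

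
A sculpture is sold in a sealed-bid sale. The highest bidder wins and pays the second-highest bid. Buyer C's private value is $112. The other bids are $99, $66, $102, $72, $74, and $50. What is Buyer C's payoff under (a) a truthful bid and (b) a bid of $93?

The highest competing bid is $102.
Bidding truthfully at $112: Buyer C has the top bid, wins, and pays the second-highest bid $102. Payoff = $112 − $102 = $10.
Bidding $93: the top bid is $102 (a rival), so Buyer C loses. Payoff = $0.
This is the dominant-strategy logic: truthful bidding weakly beats any alternative.

(a) $10  (b) $0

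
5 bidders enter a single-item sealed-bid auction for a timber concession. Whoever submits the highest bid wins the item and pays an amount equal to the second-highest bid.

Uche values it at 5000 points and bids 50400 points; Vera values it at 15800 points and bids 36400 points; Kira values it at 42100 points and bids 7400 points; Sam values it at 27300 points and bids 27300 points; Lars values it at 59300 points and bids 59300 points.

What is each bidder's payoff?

Ordered from highest: Lars 59300 points > Uche 50400 points > Vera 36400 points > Sam 27300 points > Kira 7400 points.
Lars has the top bid and wins; the price is the second-highest bid, 50400 points.
Lars's payoff = 59300 points − 50400 points = 8900 points. All other bidders lose, so their payoff is 0.

Uche 0 points, Vera 0 points, Kira 0 points, Sam 0 points, Lars 8900 points.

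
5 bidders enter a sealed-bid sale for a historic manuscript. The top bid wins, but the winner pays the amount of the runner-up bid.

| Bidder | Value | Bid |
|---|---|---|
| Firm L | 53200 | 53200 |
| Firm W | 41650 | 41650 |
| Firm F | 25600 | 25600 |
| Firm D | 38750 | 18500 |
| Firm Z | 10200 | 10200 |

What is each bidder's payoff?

Payoffs: Firm L 11550, Firm W 0, Firm F 0, Firm D 0, Firm Z 0.

Bids in descending order: Firm L 53200; Firm W 41650; Firm F 25600; Firm D 18500; Firm Z 10200.
Firm L has the top bid and wins; the price is the second-highest bid, 41650.
Firm L's payoff = 53200 − 41650 = 11550. All other bidders lose, so their payoff is 0.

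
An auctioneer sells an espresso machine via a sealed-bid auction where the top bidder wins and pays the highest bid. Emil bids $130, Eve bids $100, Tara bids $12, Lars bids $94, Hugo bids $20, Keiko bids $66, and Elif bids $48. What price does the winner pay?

Price paid: $130.

Ordered from highest: Emil $130 > Eve $100 > Lars $94 > Keiko $66 > Elif $48 > Hugo $20 > Tara $12.
Emil is the highest bidder, so Emil wins.
Under the first-price rule, the price is the highest bid: $130.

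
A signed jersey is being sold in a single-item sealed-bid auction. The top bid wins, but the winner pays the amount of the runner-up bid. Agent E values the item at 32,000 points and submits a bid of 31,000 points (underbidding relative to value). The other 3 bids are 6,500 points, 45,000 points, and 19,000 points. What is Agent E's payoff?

Highest competing bid: 45,000 points.
Agent E's bid 31,000 points is not the highest, so Agent E loses, pays nothing, and earns zero payoff.

Agent E's payoff: 0 points.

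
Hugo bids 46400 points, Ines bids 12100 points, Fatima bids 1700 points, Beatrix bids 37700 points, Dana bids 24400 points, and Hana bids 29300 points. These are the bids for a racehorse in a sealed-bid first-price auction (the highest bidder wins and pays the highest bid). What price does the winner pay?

46400 points

Ordered from highest: Hugo 46400 points, then Beatrix 37700 points, then Hana 29300 points, then Dana 24400 points, then Ines 12100 points, then Fatima 1700 points.
Hugo is the highest bidder, so Hugo wins.
Under the first-price rule, the price is the highest bid: 46400 points.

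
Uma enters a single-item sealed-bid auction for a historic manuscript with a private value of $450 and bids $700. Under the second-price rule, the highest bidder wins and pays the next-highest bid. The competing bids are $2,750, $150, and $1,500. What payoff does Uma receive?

$0

Highest competing bid: $2,750.
Uma's bid $700 is not the highest, so Uma loses, pays nothing, and earns zero payoff.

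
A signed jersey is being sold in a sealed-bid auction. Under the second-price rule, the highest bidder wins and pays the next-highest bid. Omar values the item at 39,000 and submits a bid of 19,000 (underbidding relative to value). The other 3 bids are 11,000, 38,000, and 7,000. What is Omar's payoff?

Highest competing bid: 38,000.
Omar's bid 19,000 is not the highest, so Omar loses, pays nothing, and earns zero payoff.

Payoff = 0.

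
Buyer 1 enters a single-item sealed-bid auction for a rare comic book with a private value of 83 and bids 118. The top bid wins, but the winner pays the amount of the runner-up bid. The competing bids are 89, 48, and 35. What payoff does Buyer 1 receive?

Highest competing bid: 89.
Buyer 1's bid 118 is the highest overall, so Buyer 1 wins and pays the second-highest bid, 89.
Payoff = value − price = 83 − 89 = -6.

The bidder's payoff: -6.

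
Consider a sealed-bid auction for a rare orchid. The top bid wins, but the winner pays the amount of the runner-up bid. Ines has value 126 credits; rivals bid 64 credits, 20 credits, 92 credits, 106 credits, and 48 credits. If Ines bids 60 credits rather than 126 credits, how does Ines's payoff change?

Payoff change: -20 credits.

The highest competing bid is 106 credits.
Bidding truthfully at 126 credits: Ines has the top bid, wins, and pays the second-highest bid 106 credits. Payoff = 126 credits − 106 credits = 20 credits.
Bidding 60 credits: the top bid is 106 credits (a rival), so Ines loses. Payoff = 0 credits.
Change = 0 credits − 20 credits = -20 credits.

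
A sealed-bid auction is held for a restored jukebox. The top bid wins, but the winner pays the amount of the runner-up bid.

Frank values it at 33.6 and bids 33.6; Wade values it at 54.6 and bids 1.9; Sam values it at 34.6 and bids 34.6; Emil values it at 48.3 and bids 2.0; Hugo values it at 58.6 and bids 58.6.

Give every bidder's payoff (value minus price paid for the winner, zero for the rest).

Frank 0.0, Wade 0.0, Sam 0.0, Emil 0.0, Hugo 24.0.

Sorted high to low: Hugo 58.6; Sam 34.6; Frank 33.6; Emil 2.0; Wade 1.9.
Hugo has the top bid and wins; the price is the second-highest bid, 34.6.
Hugo's payoff = 58.6 − 34.6 = 24.0. All other bidders lose, so their payoff is 0.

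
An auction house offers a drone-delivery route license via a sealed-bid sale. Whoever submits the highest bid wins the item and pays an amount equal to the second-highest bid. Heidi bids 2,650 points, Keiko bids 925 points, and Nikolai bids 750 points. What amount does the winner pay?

Bids in descending order: Heidi 2,650 points, then Keiko 925 points, then Nikolai 750 points.
Heidi has the highest bid, so Heidi wins.
The second-highest bid is 925 points, so that is what Heidi pays.

925 points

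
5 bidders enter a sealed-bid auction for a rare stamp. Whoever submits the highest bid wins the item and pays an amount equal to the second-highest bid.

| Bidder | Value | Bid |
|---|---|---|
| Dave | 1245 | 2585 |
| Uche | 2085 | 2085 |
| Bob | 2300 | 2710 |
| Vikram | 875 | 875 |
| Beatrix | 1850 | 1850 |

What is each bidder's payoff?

Payoffs: Dave 0, Uche 0, Bob -285, Vikram 0, Beatrix 0.

Ordered from highest: Bob 2710 > Dave 2585 > Uche 2085 > Beatrix 1850 > Vikram 875.
Bob has the top bid and wins; the price is the second-highest bid, 2585.
Bob's payoff = 2300 − 2585 = -285. All other bidders lose, so their payoff is 0.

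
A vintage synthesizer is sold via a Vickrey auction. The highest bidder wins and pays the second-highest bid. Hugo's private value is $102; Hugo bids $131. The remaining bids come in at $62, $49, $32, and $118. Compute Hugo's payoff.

Hugo's payoff: -$16.

Highest competing bid: $118.
Hugo's bid $131 is the highest overall, so Hugo wins and pays the second-highest bid, $118.
Payoff = value − price = $102 − $118 = -$16.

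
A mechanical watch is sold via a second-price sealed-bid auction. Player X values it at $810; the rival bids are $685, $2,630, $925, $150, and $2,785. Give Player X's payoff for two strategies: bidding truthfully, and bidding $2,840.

The highest competing bid is $2,785.
Bidding truthfully at $810: the top bid is $2,785 (a rival), so Player X loses. Payoff = $0.
Bidding $2,840: Player X has the top bid, wins, and pays the second-highest bid $2,785. Payoff = $810 − $2,785 = -$1,975.
This is the dominant-strategy logic: truthful bidding weakly beats any alternative.

(a) $0  (b) -$1,975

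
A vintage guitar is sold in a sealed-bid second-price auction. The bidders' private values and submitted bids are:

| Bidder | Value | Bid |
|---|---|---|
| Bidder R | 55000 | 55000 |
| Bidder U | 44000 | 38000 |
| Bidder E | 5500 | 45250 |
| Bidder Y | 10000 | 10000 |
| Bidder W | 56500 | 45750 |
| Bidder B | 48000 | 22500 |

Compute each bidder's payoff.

Bids in descending order: Bidder R 55000, then Bidder W 45750, then Bidder E 45250, then Bidder U 38000, then Bidder B 22500, then Bidder Y 10000.
Bidder R has the top bid and wins; the price is the second-highest bid, 45750.
Bidder R's payoff = 55000 − 45750 = 9250. All other bidders lose, so their payoff is 0.

Bidder R 9250, Bidder U 0, Bidder E 0, Bidder Y 0, Bidder W 0, Bidder B 0.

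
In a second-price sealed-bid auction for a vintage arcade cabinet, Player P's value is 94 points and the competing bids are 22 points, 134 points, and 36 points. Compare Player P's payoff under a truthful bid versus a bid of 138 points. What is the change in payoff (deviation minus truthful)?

Payoff change: -40 points.

The highest competing bid is 134 points.
Bidding truthfully at 94 points: the top bid is 134 points (a rival), so Player P loses. Payoff = 0 points.
Bidding 138 points: Player P has the top bid, wins, and pays the second-highest bid 134 points. Payoff = 94 points − 134 points = -40 points.
Change = -40 points − 0 points = -40 points.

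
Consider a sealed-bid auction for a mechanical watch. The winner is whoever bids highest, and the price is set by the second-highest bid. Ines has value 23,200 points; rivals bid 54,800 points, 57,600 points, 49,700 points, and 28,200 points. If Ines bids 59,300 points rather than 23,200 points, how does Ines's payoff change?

The highest competing bid is 57,600 points.
Bidding truthfully at 23,200 points: the top bid is 57,600 points (a rival), so Ines loses. Payoff = 0 points.
Bidding 59,300 points: Ines has the top bid, wins, and pays the second-highest bid 57,600 points. Payoff = 23,200 points − 57,600 points = -34,400 points.
Change = -34,400 points − 0 points = -34,400 points.

Payoff change: -34,400 points.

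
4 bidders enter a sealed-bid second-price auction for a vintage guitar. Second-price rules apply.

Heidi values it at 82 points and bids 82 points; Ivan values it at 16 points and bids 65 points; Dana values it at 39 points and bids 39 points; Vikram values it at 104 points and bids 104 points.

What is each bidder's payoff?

Ordered from highest: Vikram 104 points; Heidi 82 points; Ivan 65 points; Dana 39 points.
Vikram has the top bid and wins; the price is the second-highest bid, 82 points.
Vikram's payoff = 104 points − 82 points = 22 points. All other bidders lose, so their payoff is 0.

Heidi 0 points, Ivan 0 points, Dana 0 points, Vikram 22 points.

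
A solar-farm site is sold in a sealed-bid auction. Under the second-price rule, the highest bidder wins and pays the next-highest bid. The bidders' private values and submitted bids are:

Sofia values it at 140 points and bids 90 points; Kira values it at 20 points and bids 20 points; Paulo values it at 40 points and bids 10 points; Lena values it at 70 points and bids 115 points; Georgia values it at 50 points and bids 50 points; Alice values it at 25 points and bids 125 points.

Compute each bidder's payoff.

Ordered from highest: Alice 125 points, then Lena 115 points, then Sofia 90 points, then Georgia 50 points, then Kira 20 points, then Paulo 10 points.
Alice has the top bid and wins; the price is the second-highest bid, 115 points.
Alice's payoff = 25 points − 115 points = -90 points. All other bidders lose, so their payoff is 0.

Sofia 0 points, Kira 0 points, Paulo 0 points, Lena 0 points, Georgia 0 points, Alice -90 points.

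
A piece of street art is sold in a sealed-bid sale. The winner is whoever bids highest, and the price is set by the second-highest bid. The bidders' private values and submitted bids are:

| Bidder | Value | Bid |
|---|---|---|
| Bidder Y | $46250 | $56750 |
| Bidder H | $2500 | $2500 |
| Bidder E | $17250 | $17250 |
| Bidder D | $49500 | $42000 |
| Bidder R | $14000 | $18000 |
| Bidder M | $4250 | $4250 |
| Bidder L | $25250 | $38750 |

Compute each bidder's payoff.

Bidder Y $4250, Bidder H $0, Bidder E $0, Bidder D $0, Bidder R $0, Bidder M $0, Bidder L $0.

Bids in descending order: Bidder Y $56750 > Bidder D $42000 > Bidder L $38750 > Bidder R $18000 > Bidder E $17250 > Bidder M $4250 > Bidder H $2500.
Bidder Y has the top bid and wins; the price is the second-highest bid, $42000.
Bidder Y's payoff = $46250 − $42000 = $4250. All other bidders lose, so their payoff is 0.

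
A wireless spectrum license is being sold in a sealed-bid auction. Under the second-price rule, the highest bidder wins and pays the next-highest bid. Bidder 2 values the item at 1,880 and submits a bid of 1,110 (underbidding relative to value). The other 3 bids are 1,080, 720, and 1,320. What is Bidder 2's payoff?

Highest competing bid: 1,320.
Bidder 2's bid 1,110 is not the highest, so Bidder 2 loses, pays nothing, and earns zero payoff.

The bidder's payoff: 0.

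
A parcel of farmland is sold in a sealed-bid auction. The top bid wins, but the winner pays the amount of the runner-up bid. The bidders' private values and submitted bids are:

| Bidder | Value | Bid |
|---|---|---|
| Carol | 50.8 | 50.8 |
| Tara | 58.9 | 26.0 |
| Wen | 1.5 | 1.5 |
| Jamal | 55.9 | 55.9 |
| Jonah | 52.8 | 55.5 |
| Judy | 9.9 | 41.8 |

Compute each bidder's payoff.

Ordered from highest: Jamal 55.9; Jonah 55.5; Carol 50.8; Judy 41.8; Tara 26.0; Wen 1.5.
Jamal has the top bid and wins; the price is the second-highest bid, 55.5.
Jamal's payoff = 55.9 − 55.5 = 0.4. All other bidders lose, so their payoff is 0.

Carol 0.0, Tara 0.0, Wen 0.0, Jamal 0.4, Jonah 0.0, Judy 0.0.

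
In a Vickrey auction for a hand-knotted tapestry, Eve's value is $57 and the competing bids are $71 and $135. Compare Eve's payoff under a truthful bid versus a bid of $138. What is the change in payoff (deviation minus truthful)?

Change in payoff: -$78.

The highest competing bid is $135.
Bidding truthfully at $57: the top bid is $135 (a rival), so Eve loses. Payoff = $0.
Bidding $138: Eve has the top bid, wins, and pays the second-highest bid $135. Payoff = $57 − $135 = -$78.
Change = -$78 − $0 = -$78.
Deviating from a truthful bid can only lose payoff in a second-price auction — never gain.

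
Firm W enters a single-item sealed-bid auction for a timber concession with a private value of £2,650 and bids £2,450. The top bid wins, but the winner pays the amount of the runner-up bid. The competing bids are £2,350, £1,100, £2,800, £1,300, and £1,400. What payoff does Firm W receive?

Highest competing bid: £2,800.
Firm W's bid £2,450 is not the highest, so Firm W loses, pays nothing, and earns zero payoff.

Firm W's payoff: £0.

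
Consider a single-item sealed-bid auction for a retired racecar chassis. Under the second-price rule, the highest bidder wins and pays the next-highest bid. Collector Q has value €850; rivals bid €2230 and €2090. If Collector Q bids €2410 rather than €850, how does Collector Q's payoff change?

Payoff change: -€1380.

The highest competing bid is €2230.
Bidding truthfully at €850: the top bid is €2230 (a rival), so Collector Q loses. Payoff = €0.
Bidding €2410: Collector Q has the top bid, wins, and pays the second-highest bid €2230. Payoff = €850 − €2230 = -€1380.
Change = -€1380 − €0 = -€1380.
This is the dominant-strategy logic: truthful bidding weakly beats any alternative.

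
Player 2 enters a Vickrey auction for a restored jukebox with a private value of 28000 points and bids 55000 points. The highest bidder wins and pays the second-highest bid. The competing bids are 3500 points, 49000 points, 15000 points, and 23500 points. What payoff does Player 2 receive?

Highest competing bid: 49000 points.
Player 2's bid 55000 points is the highest overall, so Player 2 wins and pays the second-highest bid, 49000 points.
Payoff = value − price = 28000 points − 49000 points = -21000 points.

Payoff = -21000 points.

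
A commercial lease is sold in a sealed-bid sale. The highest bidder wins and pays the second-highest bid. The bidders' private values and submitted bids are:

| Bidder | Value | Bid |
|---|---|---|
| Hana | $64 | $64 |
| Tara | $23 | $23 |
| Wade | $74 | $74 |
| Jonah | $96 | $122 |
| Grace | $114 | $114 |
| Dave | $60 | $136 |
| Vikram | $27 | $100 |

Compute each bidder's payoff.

Ranking the bids: Dave $136; Jonah $122; Grace $114; Vikram $100; Wade $74; Hana $64; Tara $23.
Dave has the top bid and wins; the price is the second-highest bid, $122.
Dave's payoff = $60 − $122 = -$62. All other bidders lose, so their payoff is 0.

Hana $0, Tara $0, Wade $0, Jonah $0, Grace $0, Dave -$62, Vikram $0.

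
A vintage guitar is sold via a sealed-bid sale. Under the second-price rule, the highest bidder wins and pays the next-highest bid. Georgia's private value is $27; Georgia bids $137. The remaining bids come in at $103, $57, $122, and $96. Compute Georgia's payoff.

Payoff = -$95.

Highest competing bid: $122.
Georgia's bid $137 is the highest overall, so Georgia wins and pays the second-highest bid, $122.
Payoff = value − price = $27 − $122 = -$95.
Overbidding won the item at a price above value — truthful bidding would have avoided this loss.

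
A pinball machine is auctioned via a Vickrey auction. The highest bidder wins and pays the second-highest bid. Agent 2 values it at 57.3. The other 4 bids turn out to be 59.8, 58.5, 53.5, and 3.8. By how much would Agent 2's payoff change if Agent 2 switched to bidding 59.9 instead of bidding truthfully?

-2.5

The highest competing bid is 59.8.
Bidding truthfully at 57.3: the top bid is 59.8 (a rival), so Agent 2 loses. Payoff = 0.0.
Bidding 59.9: Agent 2 has the top bid, wins, and pays the second-highest bid 59.8. Payoff = 57.3 − 59.8 = -2.5.
Change = -2.5 − 0.0 = -2.5.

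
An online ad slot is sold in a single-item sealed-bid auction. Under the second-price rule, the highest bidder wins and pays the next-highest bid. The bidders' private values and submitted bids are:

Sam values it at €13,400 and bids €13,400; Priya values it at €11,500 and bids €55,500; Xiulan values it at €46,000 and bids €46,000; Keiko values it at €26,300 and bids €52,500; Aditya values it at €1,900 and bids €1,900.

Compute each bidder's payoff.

Sam €0, Priya -€41,000, Xiulan €0, Keiko €0, Aditya €0.

Ordered from highest: Priya €55,500; Keiko €52,500; Xiulan €46,000; Sam €13,400; Aditya €1,900.
Priya has the top bid and wins; the price is the second-highest bid, €52,500.
Priya's payoff = €11,500 − €52,500 = -€41,000. All other bidders lose, so their payoff is 0.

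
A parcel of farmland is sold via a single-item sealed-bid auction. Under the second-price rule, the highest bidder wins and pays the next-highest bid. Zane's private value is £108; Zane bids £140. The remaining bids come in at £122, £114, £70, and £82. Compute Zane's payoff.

Highest competing bid: £122.
Zane's bid £140 is the highest overall, so Zane wins and pays the second-highest bid, £122.
Payoff = value − price = £108 − £122 = -£14.

-£14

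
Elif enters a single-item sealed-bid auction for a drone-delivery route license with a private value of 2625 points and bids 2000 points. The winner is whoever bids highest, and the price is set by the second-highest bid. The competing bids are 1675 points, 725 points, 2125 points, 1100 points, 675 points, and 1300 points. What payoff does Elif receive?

0 points

Highest competing bid: 2125 points.
Elif's bid 2000 points is not the highest, so Elif loses, pays nothing, and earns zero payoff.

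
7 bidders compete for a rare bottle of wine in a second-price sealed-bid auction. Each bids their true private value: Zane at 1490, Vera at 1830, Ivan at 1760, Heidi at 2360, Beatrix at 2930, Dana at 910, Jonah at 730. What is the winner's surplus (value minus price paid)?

Sorted high to low: Beatrix 2930; Heidi 2360; Vera 1830; Ivan 1760; Zane 1490; Dana 910; Jonah 730.
Beatrix wins with the top bid and pays the second-highest, 2360.
Surplus = 2930 − 2360 = 570.

570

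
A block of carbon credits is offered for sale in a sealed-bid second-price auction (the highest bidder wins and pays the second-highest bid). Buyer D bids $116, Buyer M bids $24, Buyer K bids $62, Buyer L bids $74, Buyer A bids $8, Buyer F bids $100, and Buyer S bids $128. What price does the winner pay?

$116

Sorted high to low: Buyer S $128, then Buyer D $116, then Buyer F $100, then Buyer L $74, then Buyer K $62, then Buyer M $24, then Buyer A $8.
Buyer S is the highest bidder, so Buyer S wins.
Under the second-price rule, the price is the second-highest bid: $116.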